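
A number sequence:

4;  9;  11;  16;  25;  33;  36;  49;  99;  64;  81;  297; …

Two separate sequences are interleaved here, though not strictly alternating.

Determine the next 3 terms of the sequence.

100, 121, 891

The slot pattern repeats as AAB (period 3), so there are 2 interleaved tracks.
Track A: 4, 9, 16, 25, 36, 49, 64, 81. The squares 2², 3², 4², ….
Track B: 11, 33, 99, 297. Geometric, ×3 each step.
Term 13 comes from track A (its 9th entry): 100.
Position 14 falls in track A as its term 10, giving 121.
Term 15 comes from track B (its 5th entry): 891.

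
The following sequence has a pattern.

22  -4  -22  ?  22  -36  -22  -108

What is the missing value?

Positions 1, 3, 5, … form one subsequence and positions 2, 4, 6, … form another.
Track A is 22, -22, 22, -22, which is the oscillation 22·(−1)^(n+1).
Track B is -4, ?, -36, -108, which is multiplying by 3 each time.
So the missing entry in track B is -12.

-12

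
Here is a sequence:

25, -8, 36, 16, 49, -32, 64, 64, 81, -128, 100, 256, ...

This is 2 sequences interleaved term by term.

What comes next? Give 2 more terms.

Split by position mod 2 into 2 tracks.
Track A: 25, 36, 49, 64, 81, 100 (the squares 5², 6², 7², …).
Track B: -8, 16, -32, 64, -128, 256 (a geometric progression (common ratio -2)).
Position 13 → track A, term 7 = 121.
Position 14 falls in track B as its term 7, giving -512.

121, -512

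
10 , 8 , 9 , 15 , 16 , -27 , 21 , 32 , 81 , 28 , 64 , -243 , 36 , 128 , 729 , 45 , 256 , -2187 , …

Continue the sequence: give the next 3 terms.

55, 512, 6561

Split by position mod 3: positions 1, 4, 7, … form one track, and each other residue class forms its own.
Stream A is 10, 15, 21, 28, 36, 45, which is triangular numbers n(n+1)/2 for n = 4, 5, ….
Stream B is 8, 16, 32, 64, 128, 256, which is successive powers of 2.
Stream C is 9, -27, 81, -243, 729, -2187, which is geometric with ratio -3.
Term 19 comes from stream A (its 7th entry): 55.
Term 20 comes from stream B (its 7th entry): 512.
Term 21 comes from stream C (its 7th entry): 6561.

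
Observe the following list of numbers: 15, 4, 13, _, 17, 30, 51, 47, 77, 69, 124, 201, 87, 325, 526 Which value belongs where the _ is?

33

The slot pattern repeats as ABB (period 3), so there are 2 interleaved tracks.
Track A: 15, ?, 51, 69, 87 — arithmetic, step +18.
Track B: 4, 13, 17, 30, 47, 77, 124, 201, 325, 526 — Fibonacci-style (each term is the sum of the two before it).
So the missing entry in track A is 33.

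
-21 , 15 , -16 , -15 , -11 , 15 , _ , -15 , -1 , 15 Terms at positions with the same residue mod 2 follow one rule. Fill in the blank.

-6

Split by position mod 2 into 2 tracks.
Stream A = -21, -16, -11, ?, -1: arithmetic, step +5.
Stream B = 15, -15, 15, -15, 15: the oscillation 15·(−1)^(n+1).
Stream A's pattern makes the blank -6.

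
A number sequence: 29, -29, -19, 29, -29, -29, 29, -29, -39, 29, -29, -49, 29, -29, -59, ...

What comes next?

29

The slot pattern repeats as AAB (period 3), so there are 2 interleaved tracks.
Subsequence A = 29, -29, 29, -29, 29, -29, 29, -29, 29, -29: oscillating between 29 and -29.
Subsequence B = -19, -29, -39, -49, -59: linear: a_n = -9 − 10·n.
The 16th slot belongs to subsequence A; its 11th term is 29.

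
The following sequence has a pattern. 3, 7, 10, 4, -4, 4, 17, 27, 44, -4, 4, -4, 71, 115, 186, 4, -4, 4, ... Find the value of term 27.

3338

Reading positions in blocks of 6 reveals the pattern AAABBB — 2 tracks woven together.
Track A: 3, 7, 10, 17, 27, 44, 71, 115, 186 (Fibonacci-style (each term is the sum of the two before it)).
Track B: 4, -4, 4, -4, 4, -4, 4, -4, 4 (the oscillation 4·(−1)^(n+1)).
The 27th slot belongs to track A; its 15th term is 3338.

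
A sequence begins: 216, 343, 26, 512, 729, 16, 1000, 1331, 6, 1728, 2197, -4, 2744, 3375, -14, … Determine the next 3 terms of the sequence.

4096, 4913, -24

Reading positions in blocks of 3 reveals the pattern AAB — 2 tracks woven together.
Subsequence A: 216, 343, 512, 729, 1000, 1331, 1728, 2197, 2744, 3375. Consecutive cubes n³ from n = 6.
Subsequence B: 26, 16, 6, -4, -14. Arithmetic, step −10.
Term 16 comes from subsequence A (its 11th entry): 4096.
Term 17 comes from subsequence A (its 12th entry): 4913.
Position 18 falls in subsequence B as its term 6, giving -24.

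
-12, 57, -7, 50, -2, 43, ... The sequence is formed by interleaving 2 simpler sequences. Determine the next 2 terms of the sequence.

3, 36

Taking every 2nd term gives 2 separate tracks.
Track A is -12, -7, -2, which is linear: a_n = -17 + 5·n.
Track B is 57, 50, 43, which is arithmetic, step −7.
Position 7 falls in track A as its term 4, giving 3.
Term 8 comes from track B (its 4th entry): 36.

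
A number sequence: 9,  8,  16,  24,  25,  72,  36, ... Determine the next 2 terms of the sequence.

216, 49

Split by position mod 2 into 2 tracks.
Track A = 9, 16, 25, 36: the squares 3², 4², 5², ….
Track B = 8, 24, 72: a geometric progression (common ratio 3).
Term 8 comes from track B (its 4th entry): 216.
Term 9 comes from track A (its 5th entry): 49.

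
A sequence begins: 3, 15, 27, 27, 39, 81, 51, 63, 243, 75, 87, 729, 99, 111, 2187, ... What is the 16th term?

The slot pattern repeats as AAB (period 3), so there are 2 interleaved tracks.
Track A: 3, 15, 27, 39, 51, 63, 75, 87, 99, 111. Arithmetic with common difference +12.
Track B: 27, 81, 243, 729, 2187. Powers of 3.
The 16th slot belongs to track A; its 11th term is 123.

123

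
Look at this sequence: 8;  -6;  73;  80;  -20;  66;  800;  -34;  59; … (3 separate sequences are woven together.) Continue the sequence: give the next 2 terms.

Read the sequence 3 terms at a time; column i is its own pattern.
Stream A: 8, 80, 800 — geometric, ×10 each step.
Stream B: -6, -20, -34 — subtracting 14 each time.
Stream C: 73, 66, 59 — arithmetic with common difference −7.
Term 10 comes from stream A (its 4th entry): 8000.
Position 11 falls in stream B as its term 4, giving -48.

8000, -48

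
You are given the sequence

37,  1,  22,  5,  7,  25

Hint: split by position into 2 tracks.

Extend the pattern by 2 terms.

-8, 125

Taking every 2nd term gives 2 separate tracks.
Subsequence A: 37, 22, 7. Arithmetic with common difference −15.
Subsequence B: 1, 5, 25. Powers of 5.
Term 7 comes from subsequence A (its 4th entry): -8.
The 8th slot belongs to subsequence B; its 4th term is 125.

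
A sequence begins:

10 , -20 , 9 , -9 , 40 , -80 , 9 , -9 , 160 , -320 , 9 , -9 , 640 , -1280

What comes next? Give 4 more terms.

9, -9, 2560, -5120

The slot pattern repeats as AABB (period 4), so there are 2 interleaved tracks.
Stream A is 10, -20, 40, -80, 160, -320, 640, -1280, which is multiplying by -2 each time.
Stream B is 9, -9, 9, -9, 9, -9, which is oscillating between 9 and -9.
Position 15 → stream B, term 7 = 9.
Term 16 comes from stream B (its 8th entry): -9.
Position 17 falls in stream A as its term 9, giving 2560.
Position 18 falls in stream A as its term 10, giving -5120.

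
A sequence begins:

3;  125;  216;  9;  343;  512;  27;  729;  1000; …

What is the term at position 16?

Reading positions in blocks of 3 reveals the pattern ABB — 2 tracks woven together.
Track A = 3, 9, 27: successive powers of 3.
Track B = 125, 216, 343, 512, 729, 1000: the cubes 5³, 6³, 7³, ….
Position 16 falls in track A as its term 6, giving 729.

729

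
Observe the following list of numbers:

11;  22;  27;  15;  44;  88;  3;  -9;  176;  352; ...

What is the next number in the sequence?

-21

The slot pattern repeats as AABB (period 4), so there are 2 interleaved tracks.
Stream A: 11, 22, 44, 88, 176, 352. A geometric progression (common ratio 2).
Stream B: 27, 15, 3, -9. Linear: a_n = 39 − 12·n.
Position 11 → stream B, term 5 = -21.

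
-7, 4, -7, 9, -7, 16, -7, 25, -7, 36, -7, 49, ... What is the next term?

Taking every 2nd term gives 2 separate tracks.
Subsequence A: -7, -7, -7, -7, -7, -7. The constant sequence -7.
Subsequence B: 4, 9, 16, 25, 36, 49. Perfect squares starting at 2².
The 13th slot belongs to subsequence A; its 7th term is -7.

-7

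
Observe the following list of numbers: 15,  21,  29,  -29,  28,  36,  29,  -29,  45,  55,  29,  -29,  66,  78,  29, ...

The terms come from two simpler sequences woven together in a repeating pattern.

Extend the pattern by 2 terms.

Positions follow the repeating pattern AABB; grouping by letter gives 2 tracks.
Track A = 15, 21, 28, 36, 45, 55, 66, 78: the triangular numbers T_5, T_6, ….
Track B = 29, -29, 29, -29, 29, -29, 29: alternating ±29.
Position 16 → track B, term 8 = -29.
Term 17 comes from track A (its 9th entry): 91.

-29, 91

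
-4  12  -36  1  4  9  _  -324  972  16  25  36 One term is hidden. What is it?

Positions follow the repeating pattern AAABBB; grouping by letter gives 2 tracks.
Track A is -4, 12, -36, ?, -324, 972, which is multiplying by -3 each time.
Track B is 1, 4, 9, 16, 25, 36, which is the squares 1², 2², 3², ….
So the missing entry in track A is 108.

108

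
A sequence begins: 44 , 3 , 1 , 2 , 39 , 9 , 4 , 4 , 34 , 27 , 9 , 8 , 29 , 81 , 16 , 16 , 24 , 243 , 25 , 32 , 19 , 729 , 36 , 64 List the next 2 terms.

Split by position mod 4 into 4 tracks.
Stream A: 44, 39, 34, 29, 24, 19 (arithmetic, step −5).
Stream B: 3, 9, 27, 81, 243, 729 (geometric, ×3 each step).
Stream C: 1, 4, 9, 16, 25, 36 (the squares 1², 2², 3², …).
Stream D: 2, 4, 8, 16, 32, 64 (powers 2^1, 2^2, 2^3, …).
Position 25 falls in stream A as its term 7, giving 14.
Position 26 → stream B, term 7 = 2187.

14, 2187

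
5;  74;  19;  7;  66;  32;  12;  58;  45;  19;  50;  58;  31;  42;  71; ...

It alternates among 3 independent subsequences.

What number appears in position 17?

Split by position mod 3: positions 1, 4, 7, … form one track, and each other residue class forms its own.
Track A: 5, 7, 12, 19, 31 — each term equals the sum of the previous two.
Track B: 74, 66, 58, 50, 42 — subtracting 8 each time.
Track C: 19, 32, 45, 58, 71 — arithmetic with common difference +13.
Position 17 falls in track B as its term 6, giving 34.

34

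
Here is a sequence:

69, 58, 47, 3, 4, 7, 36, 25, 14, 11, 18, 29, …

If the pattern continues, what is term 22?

199

Reading positions in blocks of 6 reveals the pattern AAABBB — 2 tracks woven together.
Track A: 69, 58, 47, 36, 25, 14 — linear: a_n = 80 − 11·n.
Track B: 3, 4, 7, 11, 18, 29 — a Fibonacci-like recurrence a_n = a_{n-1} + a_{n-2}.
Position 22 falls in track B as its term 10, giving 199.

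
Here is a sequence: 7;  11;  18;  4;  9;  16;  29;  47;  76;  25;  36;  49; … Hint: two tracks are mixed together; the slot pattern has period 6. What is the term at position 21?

1364

The slot pattern repeats as AAABBB (period 6), so there are 2 interleaved tracks.
Track A = 7, 11, 18, 29, 47, 76: Fibonacci-style (each term is the sum of the two before it).
Track B = 4, 9, 16, 25, 36, 49: consecutive squares n² from n = 2.
Position 21 falls in track A as its term 12, giving 1364.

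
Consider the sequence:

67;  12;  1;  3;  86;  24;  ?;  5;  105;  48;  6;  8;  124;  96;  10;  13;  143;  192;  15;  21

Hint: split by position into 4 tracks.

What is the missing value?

The terms cycle through 4 interleaved subsequences.
Subsequence A: 67, 86, 105, 124, 143. Arithmetic, step +19.
Subsequence B: 12, 24, 48, 96, 192. Geometric with ratio 2.
Subsequence C: 1, ?, 6, 10, 15. Triangular numbers n(n+1)/2 for n = 1, 2, ….
Subsequence D: 3, 5, 8, 13, 21. A Fibonacci-like recurrence a_n = a_{n-1} + a_{n-2}.
Subsequence C's pattern makes the blank 3.

3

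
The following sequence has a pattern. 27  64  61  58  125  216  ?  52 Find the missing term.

55

Reading positions in blocks of 4 reveals the pattern AABB — 2 tracks woven together.
Subsequence A: 27, 64, 125, 216 (perfect cubes starting at 3³).
Subsequence B: 61, 58, ?, 52 (arithmetic, step −3).
Filling subsequence B at index 3 by its rule yields 55.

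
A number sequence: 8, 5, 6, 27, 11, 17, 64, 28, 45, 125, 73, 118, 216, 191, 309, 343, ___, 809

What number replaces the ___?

The slot pattern repeats as ABB (period 3), so there are 2 interleaved tracks.
Stream A: 8, 27, 64, 125, 216, 343 (consecutive cubes n³ from n = 2).
Stream B: 5, 6, 11, 17, 28, 45, 73, 118, 191, 309, ?, 809 (each term equals the sum of the previous two).
So the missing entry in stream B is 500.

500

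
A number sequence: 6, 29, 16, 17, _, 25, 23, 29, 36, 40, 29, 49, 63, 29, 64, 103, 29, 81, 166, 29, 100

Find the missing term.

29

Read the sequence 3 terms at a time; column i is its own pattern.
Track A: 6, 17, 23, 40, 63, 103, 166. Fibonacci-style (each term is the sum of the two before it).
Track B: 29, ?, 29, 29, 29, 29, 29. The constant sequence 29.
Track C: 16, 25, 36, 49, 64, 81, 100. Perfect squares starting at 4².
The gap is track B's term 2; the rule gives 29.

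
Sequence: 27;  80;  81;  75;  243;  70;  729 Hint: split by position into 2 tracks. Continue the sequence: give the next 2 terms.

65, 2187

Split by position mod 2 into 2 tracks.
Stream A is 27, 81, 243, 729, which is powers of 3.
Stream B is 80, 75, 70, which is arithmetic, step −5.
Position 8 → stream B, term 4 = 65.
Term 9 comes from stream A (its 5th entry): 2187.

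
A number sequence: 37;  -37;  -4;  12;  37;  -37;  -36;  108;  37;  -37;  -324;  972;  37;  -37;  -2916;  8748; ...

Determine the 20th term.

78732

The slot pattern repeats as AABB (period 4), so there are 2 interleaved tracks.
Subsequence A: 37, -37, 37, -37, 37, -37, 37, -37 — oscillating between 37 and -37.
Subsequence B: -4, 12, -36, 108, -324, 972, -2916, 8748 — geometric, ×-3 each step.
Position 20 falls in subsequence B as its term 10, giving 78732.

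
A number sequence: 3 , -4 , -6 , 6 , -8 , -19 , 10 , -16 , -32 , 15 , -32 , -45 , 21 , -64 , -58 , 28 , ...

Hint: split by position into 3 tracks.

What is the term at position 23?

-512

Read the sequence 3 terms at a time; column i is its own pattern.
Track A: 3, 6, 10, 15, 21, 28 — the triangular numbers T_2, T_3, ….
Track B: -4, -8, -16, -32, -64 — multiplying by 2 each time.
Track C: -6, -19, -32, -45, -58 — arithmetic, step −13.
The 23rd slot belongs to track B; its 8th term is -512.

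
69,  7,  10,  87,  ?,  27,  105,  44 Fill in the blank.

Reading positions in blocks of 3 reveals the pattern ABB — 2 tracks woven together.
Subsequence A: 69, 87, 105 — arithmetic with common difference +18.
Subsequence B: 7, 10, ?, 27, 44 — Fibonacci-style (each term is the sum of the two before it).
The gap is subsequence B's term 3; the rule gives 17.

17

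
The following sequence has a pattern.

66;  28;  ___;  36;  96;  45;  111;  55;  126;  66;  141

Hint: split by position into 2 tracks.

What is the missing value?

81

Positions 1, 3, 5, … form one subsequence and positions 2, 4, 6, … form another.
Track A = 66, ?, 96, 111, 126, 141: arithmetic, step +15.
Track B = 28, 36, 45, 55, 66: the triangular numbers T_7, T_8, ….
So the missing entry in track A is 81.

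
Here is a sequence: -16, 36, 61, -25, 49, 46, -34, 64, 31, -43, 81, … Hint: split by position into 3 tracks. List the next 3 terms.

16, -52, 100

The terms cycle through 3 interleaved subsequences.
Track A: -16, -25, -34, -43 — arithmetic with common difference −9.
Track B: 36, 49, 64, 81 — consecutive squares n² from n = 6.
Track C: 61, 46, 31 — arithmetic with common difference −15.
Position 12 falls in track C as its term 4, giving 16.
Position 13 → track A, term 5 = -52.
Term 14 comes from track B (its 5th entry): 100.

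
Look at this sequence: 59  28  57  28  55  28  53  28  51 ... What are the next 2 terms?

28, 49

Positions 1, 3, 5, … form one subsequence and positions 2, 4, 6, … form another.
Track A is 59, 57, 55, 53, 51, which is linear: a_n = 61 − 2·n.
Track B is 28, 28, 28, 28, which is the constant sequence 28.
Term 10 comes from track B (its 5th entry): 28.
Position 11 → track A, term 6 = 49.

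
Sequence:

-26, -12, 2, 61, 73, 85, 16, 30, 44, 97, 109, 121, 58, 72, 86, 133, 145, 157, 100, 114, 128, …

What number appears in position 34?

Reading positions in blocks of 6 reveals the pattern AAABBB — 2 tracks woven together.
Track A: -26, -12, 2, 16, 30, 44, 58, 72, 86, 100, 114, 128 — adding 14 each time.
Track B: 61, 73, 85, 97, 109, 121, 133, 145, 157 — linear: a_n = 49 + 12·n.
Position 34 falls in track B as its term 16, giving 241.

241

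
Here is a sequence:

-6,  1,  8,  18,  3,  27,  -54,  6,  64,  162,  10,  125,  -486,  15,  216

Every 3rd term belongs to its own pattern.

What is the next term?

The terms cycle through 3 interleaved subsequences.
Stream A = -6, 18, -54, 162, -486: a geometric progression (common ratio -3).
Stream B = 1, 3, 6, 10, 15: triangular numbers n(n+1)/2 for n = 1, 2, ….
Stream C = 8, 27, 64, 125, 216: consecutive cubes n³ from n = 2.
The 16th slot belongs to stream A; its 6th term is 1458.

1458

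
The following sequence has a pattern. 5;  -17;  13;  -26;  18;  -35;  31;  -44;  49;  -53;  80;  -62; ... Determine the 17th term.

338

Split by position mod 2 into 2 tracks.
Track A is 5, 13, 18, 31, 49, 80, which is a Fibonacci-like recurrence a_n = a_{n-1} + a_{n-2}.
Track B is -17, -26, -35, -44, -53, -62, which is arithmetic with common difference −9.
Position 17 falls in track A as its term 9, giving 338.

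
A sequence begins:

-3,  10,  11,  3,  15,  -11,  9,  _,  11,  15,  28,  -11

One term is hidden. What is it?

21

Split by position mod 3: positions 1, 4, 7, … form one track, and each other residue class forms its own.
Subsequence A = -3, 3, 9, 15: adding 6 each time.
Subsequence B = 10, 15, ?, 28: triangular numbers starting at T_4.
Subsequence C = 11, -11, 11, -11: alternating ±11.
So the missing entry in subsequence B is 21.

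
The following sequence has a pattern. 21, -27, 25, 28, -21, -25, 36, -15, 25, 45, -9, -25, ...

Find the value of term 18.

The terms cycle through 3 interleaved subsequences.
Track A is 21, 28, 36, 45, which is triangular numbers n(n+1)/2 for n = 6, 7, ….
Track B is -27, -21, -15, -9, which is arithmetic, step +6.
Track C is 25, -25, 25, -25, which is oscillating between 25 and -25.
Term 18 comes from track C (its 6th entry): -25.

-25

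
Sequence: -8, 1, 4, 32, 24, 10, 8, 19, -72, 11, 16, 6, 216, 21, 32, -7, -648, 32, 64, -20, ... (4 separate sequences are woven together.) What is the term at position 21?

The terms cycle through 4 interleaved subsequences.
Track A: -8, 24, -72, 216, -648 (a geometric progression (common ratio -3)).
Track B: 1, 10, 11, 21, 32 (each term equals the sum of the previous two).
Track C: 4, 8, 16, 32, 64 (successive powers of 2).
Track D: 32, 19, 6, -7, -20 (arithmetic, step −13).
Position 21 falls in track A as its term 6, giving 1944.

1944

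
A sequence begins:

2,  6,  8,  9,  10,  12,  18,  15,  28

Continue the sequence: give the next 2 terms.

18, 46

Taking every 2nd term gives 2 separate tracks.
Track A: 2, 8, 10, 18, 28. Each term equals the sum of the previous two.
Track B: 6, 9, 12, 15. Arithmetic, step +3.
The 10th slot belongs to track B; its 5th term is 18.
The 11th slot belongs to track A; its 6th term is 46.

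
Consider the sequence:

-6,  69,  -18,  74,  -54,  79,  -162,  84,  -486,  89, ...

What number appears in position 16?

Odd-indexed and even-indexed terms follow separate rules.
Track A: -6, -18, -54, -162, -486. Geometric with ratio 3.
Track B: 69, 74, 79, 84, 89. Arithmetic with common difference +5.
Term 16 comes from track B (its 8th entry): 104.

104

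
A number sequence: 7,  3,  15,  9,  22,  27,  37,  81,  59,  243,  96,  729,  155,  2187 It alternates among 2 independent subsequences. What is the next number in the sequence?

251

Odd-indexed and even-indexed terms follow separate rules.
Track A: 7, 15, 22, 37, 59, 96, 155. Fibonacci-style (each term is the sum of the two before it).
Track B: 3, 9, 27, 81, 243, 729, 2187. Powers of 3.
Position 15 falls in track A as its term 8, giving 251.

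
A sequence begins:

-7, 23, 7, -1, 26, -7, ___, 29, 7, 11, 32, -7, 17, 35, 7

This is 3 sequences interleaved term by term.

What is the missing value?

Read the sequence 3 terms at a time; column i is its own pattern.
Stream A = -7, -1, ?, 11, 17: linear: a_n = -13 + 6·n.
Stream B = 23, 26, 29, 32, 35: arithmetic with common difference +3.
Stream C = 7, -7, 7, -7, 7: oscillating between 7 and -7.
Filling stream A at index 3 by its rule yields 5.

5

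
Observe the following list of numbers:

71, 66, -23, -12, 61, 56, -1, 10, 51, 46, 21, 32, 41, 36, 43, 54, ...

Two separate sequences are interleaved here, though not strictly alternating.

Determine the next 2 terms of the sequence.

Positions follow the repeating pattern AABB; grouping by letter gives 2 tracks.
Stream A: 71, 66, 61, 56, 51, 46, 41, 36. Linear: a_n = 76 − 5·n.
Stream B: -23, -12, -1, 10, 21, 32, 43, 54. Adding 11 each time.
The 17th slot belongs to stream A; its 9th term is 31.
The 18th slot belongs to stream A; its 10th term is 26.

31, 26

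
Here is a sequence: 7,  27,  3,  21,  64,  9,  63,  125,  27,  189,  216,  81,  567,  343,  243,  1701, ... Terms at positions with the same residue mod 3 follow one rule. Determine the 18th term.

Taking every 3rd term gives 3 separate tracks.
Stream A = 7, 21, 63, 189, 567, 1701: geometric with ratio 3.
Stream B = 27, 64, 125, 216, 343: the cubes 3³, 4³, 5³, ….
Stream C = 3, 9, 27, 81, 243: powers 3^1, 3^2, 3^3, ….
Term 18 comes from stream C (its 6th entry): 729.

729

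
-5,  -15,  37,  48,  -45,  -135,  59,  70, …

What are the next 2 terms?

The slot pattern repeats as AABB (period 4), so there are 2 interleaved tracks.
Subsequence A: -5, -15, -45, -135 (a geometric progression (common ratio 3)).
Subsequence B: 37, 48, 59, 70 (arithmetic with common difference +11).
Term 9 comes from subsequence A (its 5th entry): -405.
Position 10 falls in subsequence A as its term 6, giving -1215.

-405, -1215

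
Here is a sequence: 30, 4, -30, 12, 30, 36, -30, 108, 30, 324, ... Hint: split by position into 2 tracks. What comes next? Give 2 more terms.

Split by position mod 2 into 2 tracks.
Subsequence A: 30, -30, 30, -30, 30 — alternating ±30.
Subsequence B: 4, 12, 36, 108, 324 — geometric, ×3 each step.
The 11th slot belongs to subsequence A; its 6th term is -30.
Position 12 falls in subsequence B as its term 6, giving 972.

-30, 972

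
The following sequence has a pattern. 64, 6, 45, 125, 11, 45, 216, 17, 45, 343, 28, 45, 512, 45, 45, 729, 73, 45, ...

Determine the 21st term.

Split by position mod 3 into 3 tracks.
Track A is 64, 125, 216, 343, 512, 729, which is the cubes 4³, 5³, 6³, ….
Track B is 6, 11, 17, 28, 45, 73, which is each term equals the sum of the previous two.
Track C is 45, 45, 45, 45, 45, 45, which is always 45.
Position 21 falls in track C as its term 7, giving 45.

45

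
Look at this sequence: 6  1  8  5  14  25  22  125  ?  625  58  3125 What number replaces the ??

Odd-indexed and even-indexed terms follow separate rules.
Stream A is 6, 8, 14, 22, ?, 58, which is a Fibonacci-like recurrence a_n = a_{n-1} + a_{n-2}.
Stream B is 1, 5, 25, 125, 625, 3125, which is powers 5^0, 5^1, 5^2, ….
The gap is stream A's term 5; the rule gives 36.

36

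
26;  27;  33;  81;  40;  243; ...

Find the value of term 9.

54

Taking every 2nd term gives 2 separate tracks.
Stream A = 26, 33, 40: adding 7 each time.
Stream B = 27, 81, 243: successive powers of 3.
Position 9 falls in stream A as its term 5, giving 54.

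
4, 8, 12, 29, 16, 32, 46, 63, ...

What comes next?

64

Reading positions in blocks of 4 reveals the pattern AABB — 2 tracks woven together.
Track A is 4, 8, 16, 32, which is powers 2^2, 2^3, 2^4, ….
Track B is 12, 29, 46, 63, which is adding 17 each time.
The 9th slot belongs to track A; its 5th term is 64.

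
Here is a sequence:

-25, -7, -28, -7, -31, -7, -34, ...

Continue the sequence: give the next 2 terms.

Positions 1, 3, 5, … form one subsequence and positions 2, 4, 6, … form another.
Track A is -25, -28, -31, -34, which is subtracting 3 each time.
Track B is -7, -7, -7, which is constant -7.
Term 8 comes from track B (its 4th entry): -7.
Position 9 falls in track A as its term 5, giving -37.

-7, -37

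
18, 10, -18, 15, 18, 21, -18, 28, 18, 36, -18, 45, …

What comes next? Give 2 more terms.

Split by position mod 2 into 2 tracks.
Track A = 18, -18, 18, -18, 18, -18: oscillating between 18 and -18.
Track B = 10, 15, 21, 28, 36, 45: the triangular numbers T_4, T_5, ….
Term 13 comes from track A (its 7th entry): 18.
Term 14 comes from track B (its 7th entry): 55.

18, 55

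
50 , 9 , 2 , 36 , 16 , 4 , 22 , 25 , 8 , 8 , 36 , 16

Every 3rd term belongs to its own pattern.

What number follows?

Read the sequence 3 terms at a time; column i is its own pattern.
Track A: 50, 36, 22, 8 — linear: a_n = 64 − 14·n.
Track B: 9, 16, 25, 36 — perfect squares starting at 3².
Track C: 2, 4, 8, 16 — powers 2^1, 2^2, 2^3, ….
The 13th slot belongs to track A; its 5th term is -6.

-6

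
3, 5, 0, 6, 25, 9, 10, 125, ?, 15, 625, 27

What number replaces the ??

18

The terms cycle through 3 interleaved subsequences.
Stream A = 3, 6, 10, 15: the triangular numbers T_2, T_3, ….
Stream B = 5, 25, 125, 625: successive powers of 5.
Stream C = 0, 9, ?, 27: linear: a_n = -9 + 9·n.
Stream C's pattern makes the blank 18.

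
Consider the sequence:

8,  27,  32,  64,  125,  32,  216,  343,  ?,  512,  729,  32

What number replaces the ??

32

Positions follow the repeating pattern AAB; grouping by letter gives 2 tracks.
Track A: 8, 27, 64, 125, 216, 343, 512, 729 — the cubes 2³, 3³, 4³, ….
Track B: 32, 32, ?, 32 — the constant sequence 32.
Track B's pattern makes the blank 32.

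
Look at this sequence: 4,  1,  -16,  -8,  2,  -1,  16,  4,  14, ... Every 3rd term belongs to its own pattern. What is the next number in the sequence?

Split by position mod 3: positions 1, 4, 7, … form one track, and each other residue class forms its own.
Subsequence A: 4, -8, 16. Multiplying by -2 each time.
Subsequence B: 1, 2, 4. Powers 2^0, 2^1, 2^2, ….
Subsequence C: -16, -1, 14. Arithmetic, step +15.
Position 10 → subsequence A, term 4 = -32.

-32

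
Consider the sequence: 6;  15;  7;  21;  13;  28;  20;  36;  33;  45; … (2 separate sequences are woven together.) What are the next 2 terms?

Odd-indexed and even-indexed terms follow separate rules.
Stream A: 6, 7, 13, 20, 33. Each term equals the sum of the previous two.
Stream B: 15, 21, 28, 36, 45. The triangular numbers T_5, T_6, ….
Term 11 comes from stream A (its 6th entry): 53.
Term 12 comes from stream B (its 6th entry): 55.

53, 55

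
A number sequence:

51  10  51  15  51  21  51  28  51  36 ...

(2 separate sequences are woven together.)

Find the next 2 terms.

Positions 1, 3, 5, … form one subsequence and positions 2, 4, 6, … form another.
Track A: 51, 51, 51, 51, 51 — the constant sequence 51.
Track B: 10, 15, 21, 28, 36 — triangular numbers starting at T_4.
Position 11 → track A, term 6 = 51.
Term 12 comes from track B (its 6th entry): 45.

51, 45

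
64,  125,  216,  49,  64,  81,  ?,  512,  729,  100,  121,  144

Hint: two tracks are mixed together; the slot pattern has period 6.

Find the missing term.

343

Reading positions in blocks of 6 reveals the pattern AAABBB — 2 tracks woven together.
Stream A: 64, 125, 216, ?, 512, 729. The cubes 4³, 5³, 6³, ….
Stream B: 49, 64, 81, 100, 121, 144. Consecutive squares n² from n = 7.
So the missing entry in stream A is 343.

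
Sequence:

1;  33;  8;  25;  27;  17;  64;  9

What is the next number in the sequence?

125

The terms cycle through 2 interleaved subsequences.
Track A: 1, 8, 27, 64. Perfect cubes starting at 1³.
Track B: 33, 25, 17, 9. Arithmetic, step −8.
The 9th slot belongs to track A; its 5th term is 125.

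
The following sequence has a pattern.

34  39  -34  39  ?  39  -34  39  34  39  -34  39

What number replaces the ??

34

The terms cycle through 2 interleaved subsequences.
Track A is 34, -34, ?, -34, 34, -34, which is alternating ±34.
Track B is 39, 39, 39, 39, 39, 39, which is constant 39.
Filling track A at index 3 by its rule yields 34.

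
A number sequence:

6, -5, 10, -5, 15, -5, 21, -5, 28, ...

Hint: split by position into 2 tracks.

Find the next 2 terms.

The terms cycle through 2 interleaved subsequences.
Stream A: 6, 10, 15, 21, 28 (triangular numbers starting at T_3).
Stream B: -5, -5, -5, -5 (always -5).
Position 10 → stream B, term 5 = -5.
Position 11 falls in stream A as its term 6, giving 36.

-5, 36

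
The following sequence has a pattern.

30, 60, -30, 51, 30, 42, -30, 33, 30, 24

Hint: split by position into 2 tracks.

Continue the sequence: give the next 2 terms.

Odd-indexed and even-indexed terms follow separate rules.
Stream A: 30, -30, 30, -30, 30 (alternating ±30).
Stream B: 60, 51, 42, 33, 24 (arithmetic with common difference −9).
The 11th slot belongs to stream A; its 6th term is -30.
Position 12 → stream B, term 6 = 15.

-30, 15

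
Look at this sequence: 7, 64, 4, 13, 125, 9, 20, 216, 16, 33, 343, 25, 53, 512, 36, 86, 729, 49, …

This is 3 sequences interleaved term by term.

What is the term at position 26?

Split by position mod 3: positions 1, 4, 7, … form one track, and each other residue class forms its own.
Subsequence A: 7, 13, 20, 33, 53, 86. A Fibonacci-like recurrence a_n = a_{n-1} + a_{n-2}.
Subsequence B: 64, 125, 216, 343, 512, 729. Perfect cubes starting at 4³.
Subsequence C: 4, 9, 16, 25, 36, 49. Perfect squares starting at 2².
Position 26 falls in subsequence B as its term 9, giving 1728.

1728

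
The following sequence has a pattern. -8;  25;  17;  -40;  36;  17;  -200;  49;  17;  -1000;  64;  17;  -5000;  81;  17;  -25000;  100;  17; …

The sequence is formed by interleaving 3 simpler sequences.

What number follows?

Split by position mod 3: positions 1, 4, 7, … form one track, and each other residue class forms its own.
Track A is -8, -40, -200, -1000, -5000, -25000, which is geometric, ×5 each step.
Track B is 25, 36, 49, 64, 81, 100, which is the squares 5², 6², 7², ….
Track C is 17, 17, 17, 17, 17, 17, which is always 17.
Term 19 comes from track A (its 7th entry): -125000.

-125000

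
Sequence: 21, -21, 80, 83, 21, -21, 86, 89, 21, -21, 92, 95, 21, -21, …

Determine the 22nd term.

The slot pattern repeats as AABB (period 4), so there are 2 interleaved tracks.
Subsequence A: 21, -21, 21, -21, 21, -21, 21, -21 (oscillating between 21 and -21).
Subsequence B: 80, 83, 86, 89, 92, 95 (linear: a_n = 77 + 3·n).
Term 22 comes from subsequence A (its 12th entry): -21.

-21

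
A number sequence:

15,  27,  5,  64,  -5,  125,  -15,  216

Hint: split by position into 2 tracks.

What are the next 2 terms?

Split by position mod 2 into 2 tracks.
Subsequence A: 15, 5, -5, -15 — arithmetic, step −10.
Subsequence B: 27, 64, 125, 216 — consecutive cubes n³ from n = 3.
Position 9 falls in subsequence A as its term 5, giving -25.
Position 10 falls in subsequence B as its term 5, giving 343.

-25, 343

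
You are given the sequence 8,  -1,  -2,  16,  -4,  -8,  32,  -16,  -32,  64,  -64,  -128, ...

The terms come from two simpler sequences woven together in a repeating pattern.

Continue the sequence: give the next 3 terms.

Positions follow the repeating pattern ABB; grouping by letter gives 2 tracks.
Stream A: 8, 16, 32, 64 — powers 2^3, 2^4, 2^5, ….
Stream B: -1, -2, -4, -8, -16, -32, -64, -128 — multiplying by 2 each time.
The 13th slot belongs to stream A; its 5th term is 128.
Position 14 falls in stream B as its term 9, giving -256.
The 15th slot belongs to stream B; its 10th term is -512.

128, -256, -512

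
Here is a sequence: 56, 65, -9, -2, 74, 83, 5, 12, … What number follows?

92

Reading positions in blocks of 4 reveals the pattern AABB — 2 tracks woven together.
Track A: 56, 65, 74, 83. Adding 9 each time.
Track B: -9, -2, 5, 12. Linear: a_n = -16 + 7·n.
Term 9 comes from track A (its 5th entry): 92.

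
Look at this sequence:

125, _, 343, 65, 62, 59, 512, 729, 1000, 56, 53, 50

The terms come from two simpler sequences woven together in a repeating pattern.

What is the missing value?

Reading positions in blocks of 6 reveals the pattern AAABBB — 2 tracks woven together.
Subsequence A: 125, ?, 343, 512, 729, 1000 — perfect cubes starting at 5³.
Subsequence B: 65, 62, 59, 56, 53, 50 — arithmetic with common difference −3.
So the missing entry in subsequence A is 216.

216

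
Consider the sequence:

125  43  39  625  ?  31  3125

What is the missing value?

35

The slot pattern repeats as ABB (period 3), so there are 2 interleaved tracks.
Track A: 125, 625, 3125 (successive powers of 5).
Track B: 43, 39, ?, 31 (arithmetic, step −4).
The gap is track B's term 3; the rule gives 35.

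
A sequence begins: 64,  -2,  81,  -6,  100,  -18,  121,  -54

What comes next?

144

The terms cycle through 2 interleaved subsequences.
Track A is 64, 81, 100, 121, which is consecutive squares n² from n = 8.
Track B is -2, -6, -18, -54, which is multiplying by 3 each time.
Position 9 → track A, term 5 = 144.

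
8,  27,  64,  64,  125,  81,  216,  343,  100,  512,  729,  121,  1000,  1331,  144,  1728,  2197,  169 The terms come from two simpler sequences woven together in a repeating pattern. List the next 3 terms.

The slot pattern repeats as AAB (period 3), so there are 2 interleaved tracks.
Track A: 8, 27, 64, 125, 216, 343, 512, 729, 1000, 1331, 1728, 2197 (consecutive cubes n³ from n = 2).
Track B: 64, 81, 100, 121, 144, 169 (perfect squares starting at 8²).
Term 19 comes from track A (its 13th entry): 2744.
Position 20 falls in track A as its term 14, giving 3375.
The 21st slot belongs to track B; its 7th term is 196.

2744, 3375, 196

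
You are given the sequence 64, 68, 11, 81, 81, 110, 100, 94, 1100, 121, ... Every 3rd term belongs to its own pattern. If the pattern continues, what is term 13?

144

Taking every 3rd term gives 3 separate tracks.
Subsequence A: 64, 81, 100, 121 (perfect squares starting at 8²).
Subsequence B: 68, 81, 94 (arithmetic, step +13).
Subsequence C: 11, 110, 1100 (geometric with ratio 10).
Position 13 → subsequence A, term 5 = 144.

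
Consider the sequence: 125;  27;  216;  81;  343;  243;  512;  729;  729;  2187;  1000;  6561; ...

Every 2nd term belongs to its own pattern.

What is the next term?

Odd-indexed and even-indexed terms follow separate rules.
Track A: 125, 216, 343, 512, 729, 1000. Consecutive cubes n³ from n = 5.
Track B: 27, 81, 243, 729, 2187, 6561. Powers 3^3, 3^4, 3^5, ….
Term 13 comes from track A (its 7th entry): 1331.

1331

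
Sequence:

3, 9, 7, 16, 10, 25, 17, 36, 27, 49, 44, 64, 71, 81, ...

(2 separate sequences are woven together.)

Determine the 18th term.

121

Taking every 2nd term gives 2 separate tracks.
Subsequence A: 3, 7, 10, 17, 27, 44, 71 (Fibonacci-style (each term is the sum of the two before it)).
Subsequence B: 9, 16, 25, 36, 49, 64, 81 (consecutive squares n² from n = 3).
Term 18 comes from subsequence B (its 9th entry): 121.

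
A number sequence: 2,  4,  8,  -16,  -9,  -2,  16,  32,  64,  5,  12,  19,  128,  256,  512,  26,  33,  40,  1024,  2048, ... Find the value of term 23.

54

Positions follow the repeating pattern AAABBB; grouping by letter gives 2 tracks.
Subsequence A: 2, 4, 8, 16, 32, 64, 128, 256, 512, 1024, 2048 (successive powers of 2).
Subsequence B: -16, -9, -2, 5, 12, 19, 26, 33, 40 (arithmetic with common difference +7).
Position 23 → subsequence B, term 11 = 54.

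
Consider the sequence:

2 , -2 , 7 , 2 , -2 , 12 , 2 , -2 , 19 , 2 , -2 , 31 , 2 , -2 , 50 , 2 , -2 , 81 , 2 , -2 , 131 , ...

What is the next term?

Reading positions in blocks of 3 reveals the pattern AAB — 2 tracks woven together.
Track A: 2, -2, 2, -2, 2, -2, 2, -2, 2, -2, 2, -2, 2, -2 (the oscillation 2·(−1)^(n+1)).
Track B: 7, 12, 19, 31, 50, 81, 131 (a Fibonacci-like recurrence a_n = a_{n-1} + a_{n-2}).
Term 22 comes from track A (its 15th entry): 2.

2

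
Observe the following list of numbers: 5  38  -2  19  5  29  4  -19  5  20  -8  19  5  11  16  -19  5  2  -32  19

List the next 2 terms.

5, -7

Split by position mod 4 into 4 tracks.
Subsequence A: 5, 5, 5, 5, 5 — always 5.
Subsequence B: 38, 29, 20, 11, 2 — arithmetic with common difference −9.
Subsequence C: -2, 4, -8, 16, -32 — multiplying by -2 each time.
Subsequence D: 19, -19, 19, -19, 19 — oscillating between 19 and -19.
Position 21 falls in subsequence A as its term 6, giving 5.
Position 22 → subsequence B, term 6 = -7.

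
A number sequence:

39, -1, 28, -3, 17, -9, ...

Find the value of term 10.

The terms cycle through 2 interleaved subsequences.
Track A: 39, 28, 17 (subtracting 11 each time).
Track B: -1, -3, -9 (geometric, ×3 each step).
The 10th slot belongs to track B; its 5th term is -81.

-81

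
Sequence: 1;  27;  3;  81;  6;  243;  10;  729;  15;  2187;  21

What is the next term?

Odd-indexed and even-indexed terms follow separate rules.
Stream A: 1, 3, 6, 10, 15, 21 (the triangular numbers T_1, T_2, …).
Stream B: 27, 81, 243, 729, 2187 (powers of 3).
Term 12 comes from stream B (its 6th entry): 6561.

6561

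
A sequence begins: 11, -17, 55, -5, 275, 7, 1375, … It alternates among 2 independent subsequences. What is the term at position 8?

Odd-indexed and even-indexed terms follow separate rules.
Track A = 11, 55, 275, 1375: geometric with ratio 5.
Track B = -17, -5, 7: arithmetic with common difference +12.
Position 8 falls in track B as its term 4, giving 19.

19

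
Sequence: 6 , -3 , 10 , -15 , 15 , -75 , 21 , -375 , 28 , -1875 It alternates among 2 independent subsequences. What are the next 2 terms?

Odd-indexed and even-indexed terms follow separate rules.
Track A: 6, 10, 15, 21, 28 — triangular numbers starting at T_3.
Track B: -3, -15, -75, -375, -1875 — geometric, ×5 each step.
Position 11 falls in track A as its term 6, giving 36.
Position 12 falls in track B as its term 6, giving -9375.

36, -9375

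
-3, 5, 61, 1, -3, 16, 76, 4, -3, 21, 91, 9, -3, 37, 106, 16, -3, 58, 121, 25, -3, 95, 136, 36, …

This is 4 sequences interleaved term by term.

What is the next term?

Split by position mod 4: positions 1, 5, 9, … form one track, and each other residue class forms its own.
Track A: -3, -3, -3, -3, -3, -3 — the constant sequence -3.
Track B: 5, 16, 21, 37, 58, 95 — each term equals the sum of the previous two.
Track C: 61, 76, 91, 106, 121, 136 — arithmetic, step +15.
Track D: 1, 4, 9, 16, 25, 36 — consecutive squares n² from n = 1.
Term 25 comes from track A (its 7th entry): -3.

-3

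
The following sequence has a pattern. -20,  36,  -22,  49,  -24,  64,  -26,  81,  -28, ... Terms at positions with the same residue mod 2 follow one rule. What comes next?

Positions 1, 3, 5, … form one subsequence and positions 2, 4, 6, … form another.
Stream A: -20, -22, -24, -26, -28. Arithmetic, step −2.
Stream B: 36, 49, 64, 81. The squares 6², 7², 8², ….
Position 10 → stream B, term 5 = 100.

100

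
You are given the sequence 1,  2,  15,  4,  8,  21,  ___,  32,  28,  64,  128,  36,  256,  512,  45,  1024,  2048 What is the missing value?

The slot pattern repeats as AAB (period 3), so there are 2 interleaved tracks.
Subsequence A: 1, 2, 4, 8, ?, 32, 64, 128, 256, 512, 1024, 2048. Successive powers of 2.
Subsequence B: 15, 21, 28, 36, 45. The triangular numbers T_5, T_6, ….
Subsequence A's pattern makes the blank 16.

16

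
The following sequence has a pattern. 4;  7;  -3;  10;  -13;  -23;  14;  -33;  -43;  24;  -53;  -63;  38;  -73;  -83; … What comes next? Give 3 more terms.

62, -93, -103

The slot pattern repeats as ABB (period 3), so there are 2 interleaved tracks.
Stream A: 4, 10, 14, 24, 38 — Fibonacci-style (each term is the sum of the two before it).
Stream B: 7, -3, -13, -23, -33, -43, -53, -63, -73, -83 — arithmetic, step −10.
Position 16 falls in stream A as its term 6, giving 62.
The 17th slot belongs to stream B; its 11th term is -93.
Position 18 falls in stream B as its term 12, giving -103.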